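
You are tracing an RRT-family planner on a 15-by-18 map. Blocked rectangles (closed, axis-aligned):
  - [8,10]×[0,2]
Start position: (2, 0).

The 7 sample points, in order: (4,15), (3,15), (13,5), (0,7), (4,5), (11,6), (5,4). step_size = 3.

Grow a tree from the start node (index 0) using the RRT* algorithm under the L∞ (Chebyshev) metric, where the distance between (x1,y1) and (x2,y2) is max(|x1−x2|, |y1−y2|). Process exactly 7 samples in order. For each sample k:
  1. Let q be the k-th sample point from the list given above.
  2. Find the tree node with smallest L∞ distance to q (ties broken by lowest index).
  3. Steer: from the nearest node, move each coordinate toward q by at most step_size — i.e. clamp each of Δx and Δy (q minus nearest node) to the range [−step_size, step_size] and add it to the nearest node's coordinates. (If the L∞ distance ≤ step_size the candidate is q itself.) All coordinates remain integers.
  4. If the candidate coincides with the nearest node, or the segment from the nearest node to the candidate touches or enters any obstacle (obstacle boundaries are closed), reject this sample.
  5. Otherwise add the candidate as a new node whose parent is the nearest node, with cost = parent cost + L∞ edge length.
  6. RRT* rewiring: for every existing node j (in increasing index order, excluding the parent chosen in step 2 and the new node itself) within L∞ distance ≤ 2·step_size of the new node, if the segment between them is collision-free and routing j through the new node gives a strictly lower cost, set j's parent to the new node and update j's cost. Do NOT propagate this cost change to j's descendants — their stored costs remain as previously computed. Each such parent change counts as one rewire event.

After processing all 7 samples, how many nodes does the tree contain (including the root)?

Node count: 8

1. q=(4,15) nearest=0 d=15 new=(4,3) → add node 1 parent=0 cost=3
2. q=(3,15) nearest=1 d=12 new=(3,6) → add node 2 parent=1 cost=6
3. q=(13,5) nearest=1 d=9 new=(7,5) → add node 3 parent=1 cost=6
4. q=(0,7) nearest=2 d=3 new=(0,7) → add node 4 parent=2 cost=9
5. q=(4,5) nearest=2 d=1 new=(4,5) → add node 5 parent=2 cost=7
6. q=(11,6) nearest=3 d=4 new=(10,6) → add node 6 parent=3 cost=9
7. q=(5,4) nearest=1 d=1 new=(5,4) → add node 7 parent=1 cost=4; rewire 5→7 (5<7)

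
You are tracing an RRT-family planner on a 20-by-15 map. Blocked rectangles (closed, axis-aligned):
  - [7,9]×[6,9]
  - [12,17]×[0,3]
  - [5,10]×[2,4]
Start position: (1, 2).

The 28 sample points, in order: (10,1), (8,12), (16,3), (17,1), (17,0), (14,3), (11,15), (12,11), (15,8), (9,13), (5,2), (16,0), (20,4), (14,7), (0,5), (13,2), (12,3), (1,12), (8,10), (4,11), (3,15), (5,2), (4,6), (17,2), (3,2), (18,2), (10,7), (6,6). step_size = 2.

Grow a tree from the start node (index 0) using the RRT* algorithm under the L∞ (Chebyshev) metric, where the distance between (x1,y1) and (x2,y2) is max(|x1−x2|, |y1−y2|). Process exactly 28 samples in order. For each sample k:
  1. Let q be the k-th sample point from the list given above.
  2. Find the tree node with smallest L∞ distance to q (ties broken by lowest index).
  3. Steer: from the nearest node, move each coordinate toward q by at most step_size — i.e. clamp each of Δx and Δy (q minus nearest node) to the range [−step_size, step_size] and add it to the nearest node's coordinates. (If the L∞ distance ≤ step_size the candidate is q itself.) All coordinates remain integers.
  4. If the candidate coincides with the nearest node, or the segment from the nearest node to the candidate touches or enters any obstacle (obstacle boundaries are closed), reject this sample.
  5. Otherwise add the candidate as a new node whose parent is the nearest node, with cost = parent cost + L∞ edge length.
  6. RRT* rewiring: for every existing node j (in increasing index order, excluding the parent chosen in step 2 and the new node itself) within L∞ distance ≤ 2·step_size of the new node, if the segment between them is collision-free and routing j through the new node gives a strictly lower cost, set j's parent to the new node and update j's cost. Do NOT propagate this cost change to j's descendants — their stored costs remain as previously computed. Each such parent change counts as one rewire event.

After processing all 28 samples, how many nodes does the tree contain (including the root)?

Node count: 15

1. q=(10,1) nearest=0 d=9 new=(3,1) → add node 1 parent=0 cost=2
2. q=(8,12) nearest=0 d=10 new=(3,4) → add node 2 parent=0 cost=2
3. q=(16,3) nearest=1 d=13 new=(5,3) → blocked by [5,10]×[2,4], reject
4. q=(17,1) nearest=1 d=14 new=(5,1) → add node 3 parent=1 cost=4
5. q=(17,0) nearest=3 d=12 new=(7,0) → add node 4 parent=3 cost=6
6. q=(14,3) nearest=4 d=7 new=(9,2) → blocked by [5,10]×[2,4], reject
7. q=(11,15) nearest=2 d=11 new=(5,6) → add node 5 parent=2 cost=4
8. q=(12,11) nearest=5 d=7 new=(7,8) → blocked by [7,9]×[6,9], reject
9. q=(15,8) nearest=4 d=8 new=(9,2) → blocked by [5,10]×[2,4], reject
10. q=(9,13) nearest=5 d=7 new=(7,8) → blocked by [7,9]×[6,9], reject
11. q=(5,2) nearest=3 d=1 new=(5,2) → blocked by [5,10]×[2,4], reject
12. q=(16,0) nearest=4 d=9 new=(9,0) → add node 6 parent=4 cost=8
13. q=(20,4) nearest=6 d=11 new=(11,2) → add node 7 parent=6 cost=10
14. q=(14,7) nearest=7 d=5 new=(13,4) → blocked by [12,17]×[0,3], reject
15. q=(0,5) nearest=0 d=3 new=(0,4) → add node 8 parent=0 cost=2
16. q=(13,2) nearest=7 d=2 new=(13,2) → blocked by [12,17]×[0,3], reject
17. q=(12,3) nearest=7 d=1 new=(12,3) → blocked by [12,17]×[0,3], reject
18. q=(1,12) nearest=5 d=6 new=(3,8) → add node 9 parent=5 cost=6
19. q=(8,10) nearest=5 d=4 new=(7,8) → blocked by [7,9]×[6,9], reject
20. q=(4,11) nearest=9 d=3 new=(4,10) → add node 10 parent=9 cost=8
21. q=(3,15) nearest=10 d=5 new=(3,12) → add node 11 parent=10 cost=10
22. q=(5,2) nearest=3 d=1 new=(5,2) → blocked by [5,10]×[2,4], reject
23. q=(4,6) nearest=5 d=1 new=(4,6) → add node 12 parent=5 cost=5
24. q=(17,2) nearest=7 d=6 new=(13,2) → blocked by [12,17]×[0,3], reject
25. q=(3,2) nearest=1 d=1 new=(3,2) → add node 13 parent=1 cost=3
26. q=(18,2) nearest=7 d=7 new=(13,2) → blocked by [12,17]×[0,3], reject
27. q=(10,7) nearest=5 d=5 new=(7,7) → blocked by [7,9]×[6,9], reject
28. q=(6,6) nearest=5 d=1 new=(6,6) → add node 14 parent=5 cost=5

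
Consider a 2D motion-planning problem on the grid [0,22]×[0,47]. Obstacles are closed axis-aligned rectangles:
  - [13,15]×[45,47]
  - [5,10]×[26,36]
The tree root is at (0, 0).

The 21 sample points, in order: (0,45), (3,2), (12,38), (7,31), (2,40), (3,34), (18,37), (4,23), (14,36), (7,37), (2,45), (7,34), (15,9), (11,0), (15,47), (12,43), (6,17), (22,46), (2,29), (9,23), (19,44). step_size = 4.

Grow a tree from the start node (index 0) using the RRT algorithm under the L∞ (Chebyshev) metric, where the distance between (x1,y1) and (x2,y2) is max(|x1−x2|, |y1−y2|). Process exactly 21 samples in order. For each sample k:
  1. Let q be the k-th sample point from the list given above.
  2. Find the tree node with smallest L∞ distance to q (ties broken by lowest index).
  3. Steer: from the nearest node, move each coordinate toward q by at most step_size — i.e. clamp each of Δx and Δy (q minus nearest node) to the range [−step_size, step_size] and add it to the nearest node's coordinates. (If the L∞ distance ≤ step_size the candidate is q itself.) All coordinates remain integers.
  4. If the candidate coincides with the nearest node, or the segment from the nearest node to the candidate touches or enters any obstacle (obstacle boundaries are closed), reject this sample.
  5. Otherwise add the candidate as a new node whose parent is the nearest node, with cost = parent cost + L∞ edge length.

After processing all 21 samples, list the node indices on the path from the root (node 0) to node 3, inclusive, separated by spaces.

Path: 0 1 3

1. q=(0,45) nearest=0 d=45 new=(0,4) → add node 1 parent=0 cost=4
2. q=(3,2) nearest=0 d=3 new=(3,2) → add node 2 parent=0 cost=3
3. q=(12,38) nearest=1 d=34 new=(4,8) → add node 3 parent=1 cost=8
4. q=(7,31) nearest=3 d=23 new=(7,12) → add node 4 parent=3 cost=12
5. q=(2,40) nearest=4 d=28 new=(3,16) → add node 5 parent=4 cost=16
6. q=(3,34) nearest=5 d=18 new=(3,20) → add node 6 parent=5 cost=20
7. q=(18,37) nearest=6 d=17 new=(7,24) → add node 7 parent=6 cost=24
8. q=(4,23) nearest=6 d=3 new=(4,23) → add node 8 parent=6 cost=23
9. q=(14,36) nearest=7 d=12 new=(11,28) → blocked by [5,10]×[26,36], reject
10. q=(7,37) nearest=7 d=13 new=(7,28) → blocked by [5,10]×[26,36], reject
11. q=(2,45) nearest=7 d=21 new=(3,28) → blocked by [5,10]×[26,36], reject
12. q=(7,34) nearest=7 d=10 new=(7,28) → blocked by [5,10]×[26,36], reject
13. q=(15,9) nearest=4 d=8 new=(11,9) → add node 9 parent=4 cost=16
14. q=(11,0) nearest=2 d=8 new=(7,0) → add node 10 parent=2 cost=7
15. q=(15,47) nearest=7 d=23 new=(11,28) → blocked by [5,10]×[26,36], reject
16. q=(12,43) nearest=7 d=19 new=(11,28) → blocked by [5,10]×[26,36], reject
17. q=(6,17) nearest=5 d=3 new=(6,17) → add node 11 parent=5 cost=19
18. q=(22,46) nearest=7 d=22 new=(11,28) → blocked by [5,10]×[26,36], reject
19. q=(2,29) nearest=7 d=5 new=(3,28) → blocked by [5,10]×[26,36], reject
20. q=(9,23) nearest=7 d=2 new=(9,23) → add node 12 parent=7 cost=26
21. q=(19,44) nearest=7 d=20 new=(11,28) → blocked by [5,10]×[26,36], reject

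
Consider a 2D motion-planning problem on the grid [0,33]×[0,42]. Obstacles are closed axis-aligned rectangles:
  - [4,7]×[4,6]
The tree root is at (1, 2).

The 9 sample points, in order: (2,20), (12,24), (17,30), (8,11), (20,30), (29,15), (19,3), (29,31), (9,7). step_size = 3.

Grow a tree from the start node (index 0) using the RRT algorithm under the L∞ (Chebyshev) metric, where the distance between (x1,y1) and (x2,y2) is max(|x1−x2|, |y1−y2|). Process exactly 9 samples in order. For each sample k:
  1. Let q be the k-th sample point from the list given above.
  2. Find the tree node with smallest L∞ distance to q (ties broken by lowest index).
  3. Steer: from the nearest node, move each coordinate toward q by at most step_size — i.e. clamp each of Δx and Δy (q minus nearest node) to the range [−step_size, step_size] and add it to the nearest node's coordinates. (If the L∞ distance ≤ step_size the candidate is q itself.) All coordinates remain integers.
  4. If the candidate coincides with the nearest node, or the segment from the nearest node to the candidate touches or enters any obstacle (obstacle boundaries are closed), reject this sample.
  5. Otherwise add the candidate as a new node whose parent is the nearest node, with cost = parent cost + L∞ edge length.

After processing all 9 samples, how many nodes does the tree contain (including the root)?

Node count: 9

1. q=(2,20) nearest=0 d=18 new=(2,5) → add node 1 parent=0 cost=3
2. q=(12,24) nearest=1 d=19 new=(5,8) → add node 2 parent=1 cost=6
3. q=(17,30) nearest=2 d=22 new=(8,11) → add node 3 parent=2 cost=9
4. q=(8,11) nearest=3 d=0 → coincident, reject
5. q=(20,30) nearest=3 d=19 new=(11,14) → add node 4 parent=3 cost=12
6. q=(29,15) nearest=4 d=18 new=(14,15) → add node 5 parent=4 cost=15
7. q=(19,3) nearest=3 d=11 new=(11,8) → add node 6 parent=3 cost=12
8. q=(29,31) nearest=5 d=16 new=(17,18) → add node 7 parent=5 cost=18
9. q=(9,7) nearest=6 d=2 new=(9,7) → add node 8 parent=6 cost=14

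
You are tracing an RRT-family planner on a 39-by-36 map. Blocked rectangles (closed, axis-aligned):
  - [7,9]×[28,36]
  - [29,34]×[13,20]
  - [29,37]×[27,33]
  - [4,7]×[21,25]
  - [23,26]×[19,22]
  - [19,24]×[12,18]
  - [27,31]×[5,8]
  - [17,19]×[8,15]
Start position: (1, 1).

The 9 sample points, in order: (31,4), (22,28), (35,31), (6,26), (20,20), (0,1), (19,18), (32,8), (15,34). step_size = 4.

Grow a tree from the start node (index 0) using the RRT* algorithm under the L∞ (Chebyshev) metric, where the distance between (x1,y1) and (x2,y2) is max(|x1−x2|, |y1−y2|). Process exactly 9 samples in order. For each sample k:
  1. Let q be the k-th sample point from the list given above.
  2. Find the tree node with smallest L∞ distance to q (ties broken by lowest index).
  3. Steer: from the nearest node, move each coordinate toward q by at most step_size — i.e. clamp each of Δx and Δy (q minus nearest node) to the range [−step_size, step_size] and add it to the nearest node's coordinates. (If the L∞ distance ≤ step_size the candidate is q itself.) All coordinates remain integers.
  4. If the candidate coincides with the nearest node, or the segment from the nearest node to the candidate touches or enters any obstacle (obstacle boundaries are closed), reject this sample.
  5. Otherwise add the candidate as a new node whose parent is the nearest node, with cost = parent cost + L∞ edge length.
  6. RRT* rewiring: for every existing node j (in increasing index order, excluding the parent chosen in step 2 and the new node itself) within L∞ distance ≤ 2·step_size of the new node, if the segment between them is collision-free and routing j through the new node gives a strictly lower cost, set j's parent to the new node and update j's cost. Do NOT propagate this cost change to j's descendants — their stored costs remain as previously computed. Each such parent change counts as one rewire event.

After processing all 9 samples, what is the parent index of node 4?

Parent of node 4: 3

1. q=(31,4) nearest=0 d=30 new=(5,4) → add node 1 parent=0 cost=4
2. q=(22,28) nearest=1 d=24 new=(9,8) → add node 2 parent=1 cost=8
3. q=(35,31) nearest=2 d=26 new=(13,12) → add node 3 parent=2 cost=12
4. q=(6,26) nearest=3 d=14 new=(9,16) → add node 4 parent=3 cost=16
5. q=(20,20) nearest=3 d=8 new=(17,16) → add node 5 parent=3 cost=16
6. q=(0,1) nearest=0 d=1 new=(0,1) → add node 6 parent=0 cost=1
7. q=(19,18) nearest=5 d=2 new=(19,18) → blocked by [19,24]×[12,18], reject
8. q=(32,8) nearest=5 d=15 new=(21,12) → blocked by [19,24]×[12,18], reject
9. q=(15,34) nearest=4 d=18 new=(13,20) → add node 7 parent=4 cost=20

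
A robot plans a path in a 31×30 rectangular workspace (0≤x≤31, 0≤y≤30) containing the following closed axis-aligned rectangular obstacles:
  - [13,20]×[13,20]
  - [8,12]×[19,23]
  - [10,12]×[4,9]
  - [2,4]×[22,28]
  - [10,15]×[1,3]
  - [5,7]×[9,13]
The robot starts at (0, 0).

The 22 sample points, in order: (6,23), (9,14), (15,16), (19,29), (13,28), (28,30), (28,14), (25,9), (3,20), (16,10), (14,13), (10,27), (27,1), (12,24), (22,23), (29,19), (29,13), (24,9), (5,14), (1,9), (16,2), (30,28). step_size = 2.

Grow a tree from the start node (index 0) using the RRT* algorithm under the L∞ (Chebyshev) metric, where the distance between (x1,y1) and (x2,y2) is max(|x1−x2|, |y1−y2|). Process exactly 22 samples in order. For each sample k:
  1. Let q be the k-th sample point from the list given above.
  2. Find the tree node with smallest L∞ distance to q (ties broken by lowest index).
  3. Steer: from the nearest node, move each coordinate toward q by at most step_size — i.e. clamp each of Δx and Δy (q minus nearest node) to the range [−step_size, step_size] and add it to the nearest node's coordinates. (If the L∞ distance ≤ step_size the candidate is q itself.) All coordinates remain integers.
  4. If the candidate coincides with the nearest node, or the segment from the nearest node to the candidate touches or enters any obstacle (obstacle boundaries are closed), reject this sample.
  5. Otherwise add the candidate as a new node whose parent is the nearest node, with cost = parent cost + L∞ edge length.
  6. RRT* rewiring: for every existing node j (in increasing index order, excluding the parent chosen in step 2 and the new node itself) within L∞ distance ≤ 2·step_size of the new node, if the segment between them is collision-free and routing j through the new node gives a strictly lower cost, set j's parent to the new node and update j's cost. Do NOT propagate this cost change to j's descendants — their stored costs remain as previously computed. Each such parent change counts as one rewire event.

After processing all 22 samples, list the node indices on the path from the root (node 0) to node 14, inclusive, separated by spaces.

Path: 0 1 2 3 4 5 6 7 9 11 13 14

1. q=(6,23) nearest=0 d=23 new=(2,2) → add node 1 parent=0 cost=2
2. q=(9,14) nearest=1 d=12 new=(4,4) → add node 2 parent=1 cost=4
3. q=(15,16) nearest=2 d=12 new=(6,6) → add node 3 parent=2 cost=6
4. q=(19,29) nearest=3 d=23 new=(8,8) → add node 4 parent=3 cost=8
5. q=(13,28) nearest=4 d=20 new=(10,10) → add node 5 parent=4 cost=10
6. q=(28,30) nearest=5 d=20 new=(12,12) → add node 6 parent=5 cost=12
7. q=(28,14) nearest=6 d=16 new=(14,14) → blocked by [13,20]×[13,20], reject
8. q=(25,9) nearest=6 d=13 new=(14,10) → add node 7 parent=6 cost=14
9. q=(3,20) nearest=6 d=9 new=(10,14) → add node 8 parent=6 cost=14
10. q=(16,10) nearest=7 d=2 new=(16,10) → add node 9 parent=7 cost=16
11. q=(14,13) nearest=6 d=2 new=(14,13) → blocked by [13,20]×[13,20], reject
12. q=(10,27) nearest=8 d=13 new=(10,16) → add node 10 parent=8 cost=16
13. q=(27,1) nearest=9 d=11 new=(18,8) → add node 11 parent=9 cost=18
14. q=(12,24) nearest=10 d=8 new=(12,18) → add node 12 parent=10 cost=18
15. q=(22,23) nearest=12 d=10 new=(14,20) → blocked by [13,20]×[13,20], reject
16. q=(29,19) nearest=11 d=11 new=(20,10) → add node 13 parent=11 cost=20
17. q=(29,13) nearest=13 d=9 new=(22,12) → add node 14 parent=13 cost=22
18. q=(24,9) nearest=14 d=3 new=(24,10) → add node 15 parent=14 cost=24
19. q=(5,14) nearest=5 d=5 new=(8,12) → add node 16 parent=5 cost=12
20. q=(1,9) nearest=2 d=5 new=(2,6) → add node 17 parent=2 cost=6
21. q=(16,2) nearest=11 d=6 new=(16,6) → add node 18 parent=11 cost=20
22. q=(30,28) nearest=14 d=16 new=(24,14) → add node 19 parent=14 cost=24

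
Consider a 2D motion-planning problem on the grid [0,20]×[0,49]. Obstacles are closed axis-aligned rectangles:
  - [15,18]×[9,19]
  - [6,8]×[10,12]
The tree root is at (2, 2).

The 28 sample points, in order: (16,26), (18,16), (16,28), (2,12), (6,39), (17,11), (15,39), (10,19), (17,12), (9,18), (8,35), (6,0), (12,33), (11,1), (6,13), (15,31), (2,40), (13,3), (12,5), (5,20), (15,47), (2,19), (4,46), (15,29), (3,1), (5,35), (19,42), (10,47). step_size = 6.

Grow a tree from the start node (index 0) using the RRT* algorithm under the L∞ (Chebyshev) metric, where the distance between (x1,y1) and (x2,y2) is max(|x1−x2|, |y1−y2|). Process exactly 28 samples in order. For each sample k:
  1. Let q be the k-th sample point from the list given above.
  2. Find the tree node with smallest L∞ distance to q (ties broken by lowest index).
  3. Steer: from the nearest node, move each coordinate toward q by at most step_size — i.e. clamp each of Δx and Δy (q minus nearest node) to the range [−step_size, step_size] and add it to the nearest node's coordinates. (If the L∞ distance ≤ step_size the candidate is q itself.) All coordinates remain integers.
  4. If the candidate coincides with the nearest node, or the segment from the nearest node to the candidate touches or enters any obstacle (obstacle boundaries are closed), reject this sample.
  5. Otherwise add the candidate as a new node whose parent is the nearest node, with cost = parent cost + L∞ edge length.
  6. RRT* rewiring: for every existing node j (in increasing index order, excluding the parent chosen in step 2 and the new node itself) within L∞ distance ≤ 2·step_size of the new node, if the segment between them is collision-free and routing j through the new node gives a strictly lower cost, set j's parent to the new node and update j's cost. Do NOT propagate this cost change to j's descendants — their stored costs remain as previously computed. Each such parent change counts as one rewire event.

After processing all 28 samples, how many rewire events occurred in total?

1. q=(16,26) nearest=0 d=24 new=(8,8) → add node 1 parent=0 cost=6
2. q=(18,16) nearest=1 d=10 new=(14,14) → add node 2 parent=1 cost=12
3. q=(16,28) nearest=2 d=14 new=(16,20) → blocked by [15,18]×[9,19], reject
4. q=(2,12) nearest=1 d=6 new=(2,12) → add node 3 parent=1 cost=12
5. q=(6,39) nearest=2 d=25 new=(8,20) → add node 4 parent=2 cost=18
6. q=(17,11) nearest=2 d=3 new=(17,11) → blocked by [15,18]×[9,19], reject
7. q=(15,39) nearest=4 d=19 new=(14,26) → add node 5 parent=4 cost=24
8. q=(10,19) nearest=4 d=2 new=(10,19) → add node 6 parent=4 cost=20
9. q=(17,12) nearest=2 d=3 new=(17,12) → blocked by [15,18]×[9,19], reject
10. q=(9,18) nearest=6 d=1 new=(9,18) → add node 7 parent=6 cost=21
11. q=(8,35) nearest=5 d=9 new=(8,32) → add node 8 parent=5 cost=30
12. q=(6,0) nearest=0 d=4 new=(6,0) → add node 9 parent=0 cost=4
13. q=(12,33) nearest=8 d=4 new=(12,33) → add node 10 parent=8 cost=34
14. q=(11,1) nearest=9 d=5 new=(11,1) → add node 11 parent=9 cost=9
15. q=(6,13) nearest=3 d=4 new=(6,13) → add node 12 parent=3 cost=16
16. q=(15,31) nearest=10 d=3 new=(15,31) → add node 13 parent=10 cost=37
17. q=(2,40) nearest=8 d=8 new=(2,38) → add node 14 parent=8 cost=36
18. q=(13,3) nearest=11 d=2 new=(13,3) → add node 15 parent=11 cost=11
19. q=(12,5) nearest=15 d=2 new=(12,5) → add node 16 parent=15 cost=13
20. q=(5,20) nearest=4 d=3 new=(5,20) → add node 17 parent=4 cost=21; rewire 13→17 (32<37)
21. q=(15,47) nearest=14 d=13 new=(8,44) → add node 18 parent=14 cost=42
22. q=(2,19) nearest=17 d=3 new=(2,19) → add node 19 parent=17 cost=24
23. q=(4,46) nearest=18 d=4 new=(4,46) → add node 20 parent=18 cost=46
24. q=(15,29) nearest=13 d=2 new=(15,29) → add node 21 parent=13 cost=34
25. q=(3,1) nearest=0 d=1 new=(3,1) → add node 22 parent=0 cost=1; rewire 12→22 (13<16); rewire 16→22 (10<13)
26. q=(5,35) nearest=8 d=3 new=(5,35) → add node 23 parent=8 cost=33; rewire 20→23 (44<46)
27. q=(19,42) nearest=10 d=9 new=(18,39) → add node 24 parent=10 cost=40
28. q=(10,47) nearest=18 d=3 new=(10,47) → add node 25 parent=18 cost=45

Rewire events: 4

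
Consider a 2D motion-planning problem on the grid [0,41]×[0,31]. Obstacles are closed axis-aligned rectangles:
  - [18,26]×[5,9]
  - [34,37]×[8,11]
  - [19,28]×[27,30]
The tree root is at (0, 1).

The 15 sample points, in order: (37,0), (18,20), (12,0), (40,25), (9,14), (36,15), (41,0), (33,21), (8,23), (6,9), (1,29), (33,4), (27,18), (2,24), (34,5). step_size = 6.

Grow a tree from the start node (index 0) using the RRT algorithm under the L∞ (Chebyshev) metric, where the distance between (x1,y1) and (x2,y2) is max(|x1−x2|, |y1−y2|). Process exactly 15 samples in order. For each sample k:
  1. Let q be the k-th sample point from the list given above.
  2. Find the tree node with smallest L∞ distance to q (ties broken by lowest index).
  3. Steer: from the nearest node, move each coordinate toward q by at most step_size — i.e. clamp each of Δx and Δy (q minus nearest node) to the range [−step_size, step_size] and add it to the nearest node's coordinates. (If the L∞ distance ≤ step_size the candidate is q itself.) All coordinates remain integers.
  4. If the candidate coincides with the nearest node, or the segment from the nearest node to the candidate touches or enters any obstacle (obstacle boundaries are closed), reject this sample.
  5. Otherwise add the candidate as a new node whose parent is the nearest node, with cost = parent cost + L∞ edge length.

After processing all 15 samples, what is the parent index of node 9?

1. q=(37,0) nearest=0 d=37 new=(6,0) → add node 1 parent=0 cost=6
2. q=(18,20) nearest=0 d=19 new=(6,7) → add node 2 parent=0 cost=6
3. q=(12,0) nearest=1 d=6 new=(12,0) → add node 3 parent=1 cost=12
4. q=(40,25) nearest=3 d=28 new=(18,6) → blocked by [18,26]×[5,9], reject
5. q=(9,14) nearest=2 d=7 new=(9,13) → add node 4 parent=2 cost=12
6. q=(36,15) nearest=3 d=24 new=(18,6) → blocked by [18,26]×[5,9], reject
7. q=(41,0) nearest=3 d=29 new=(18,0) → add node 5 parent=3 cost=18
8. q=(33,21) nearest=3 d=21 new=(18,6) → blocked by [18,26]×[5,9], reject
9. q=(8,23) nearest=4 d=10 new=(8,19) → add node 6 parent=4 cost=18
10. q=(6,9) nearest=2 d=2 new=(6,9) → add node 7 parent=2 cost=8
11. q=(1,29) nearest=6 d=10 new=(2,25) → add node 8 parent=6 cost=24
12. q=(33,4) nearest=5 d=15 new=(24,4) → add node 9 parent=5 cost=24
13. q=(27,18) nearest=9 d=14 new=(27,10) → blocked by [18,26]×[5,9], reject
14. q=(2,24) nearest=8 d=1 new=(2,24) → add node 10 parent=8 cost=25
15. q=(34,5) nearest=9 d=10 new=(30,5) → add node 11 parent=9 cost=30

Parent of node 9: 5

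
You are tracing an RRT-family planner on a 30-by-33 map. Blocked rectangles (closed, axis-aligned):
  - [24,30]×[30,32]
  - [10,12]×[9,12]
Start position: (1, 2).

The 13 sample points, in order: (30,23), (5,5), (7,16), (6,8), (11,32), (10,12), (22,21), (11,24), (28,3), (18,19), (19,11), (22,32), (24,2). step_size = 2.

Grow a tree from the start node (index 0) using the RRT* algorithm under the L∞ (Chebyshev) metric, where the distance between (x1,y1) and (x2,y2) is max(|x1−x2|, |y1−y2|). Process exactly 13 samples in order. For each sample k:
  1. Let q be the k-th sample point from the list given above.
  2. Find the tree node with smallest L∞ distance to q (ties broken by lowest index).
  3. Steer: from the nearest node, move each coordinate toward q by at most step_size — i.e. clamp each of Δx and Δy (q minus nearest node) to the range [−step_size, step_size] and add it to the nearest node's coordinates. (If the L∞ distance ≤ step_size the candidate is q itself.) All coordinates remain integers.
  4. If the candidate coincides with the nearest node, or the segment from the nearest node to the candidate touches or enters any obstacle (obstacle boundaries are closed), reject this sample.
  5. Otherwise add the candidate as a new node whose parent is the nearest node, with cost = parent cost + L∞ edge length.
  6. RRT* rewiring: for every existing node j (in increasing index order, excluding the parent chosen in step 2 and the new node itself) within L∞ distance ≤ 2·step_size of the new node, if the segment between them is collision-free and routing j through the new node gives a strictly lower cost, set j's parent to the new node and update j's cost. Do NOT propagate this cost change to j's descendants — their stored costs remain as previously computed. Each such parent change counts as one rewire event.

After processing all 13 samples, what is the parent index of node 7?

Parent of node 7: 6

1. q=(30,23) nearest=0 d=29 new=(3,4) → add node 1 parent=0 cost=2
2. q=(5,5) nearest=1 d=2 new=(5,5) → add node 2 parent=1 cost=4
3. q=(7,16) nearest=2 d=11 new=(7,7) → add node 3 parent=2 cost=6
4. q=(6,8) nearest=3 d=1 new=(6,8) → add node 4 parent=3 cost=7
5. q=(11,32) nearest=4 d=24 new=(8,10) → add node 5 parent=4 cost=9
6. q=(10,12) nearest=5 d=2 new=(10,12) → blocked by [10,12]×[9,12], reject
7. q=(22,21) nearest=5 d=14 new=(10,12) → blocked by [10,12]×[9,12], reject
8. q=(11,24) nearest=5 d=14 new=(10,12) → blocked by [10,12]×[9,12], reject
9. q=(28,3) nearest=5 d=20 new=(10,8) → add node 6 parent=5 cost=11
10. q=(18,19) nearest=5 d=10 new=(10,12) → blocked by [10,12]×[9,12], reject
11. q=(19,11) nearest=6 d=9 new=(12,10) → blocked by [10,12]×[9,12], reject
12. q=(22,32) nearest=5 d=22 new=(10,12) → blocked by [10,12]×[9,12], reject
13. q=(24,2) nearest=6 d=14 new=(12,6) → add node 7 parent=6 cost=13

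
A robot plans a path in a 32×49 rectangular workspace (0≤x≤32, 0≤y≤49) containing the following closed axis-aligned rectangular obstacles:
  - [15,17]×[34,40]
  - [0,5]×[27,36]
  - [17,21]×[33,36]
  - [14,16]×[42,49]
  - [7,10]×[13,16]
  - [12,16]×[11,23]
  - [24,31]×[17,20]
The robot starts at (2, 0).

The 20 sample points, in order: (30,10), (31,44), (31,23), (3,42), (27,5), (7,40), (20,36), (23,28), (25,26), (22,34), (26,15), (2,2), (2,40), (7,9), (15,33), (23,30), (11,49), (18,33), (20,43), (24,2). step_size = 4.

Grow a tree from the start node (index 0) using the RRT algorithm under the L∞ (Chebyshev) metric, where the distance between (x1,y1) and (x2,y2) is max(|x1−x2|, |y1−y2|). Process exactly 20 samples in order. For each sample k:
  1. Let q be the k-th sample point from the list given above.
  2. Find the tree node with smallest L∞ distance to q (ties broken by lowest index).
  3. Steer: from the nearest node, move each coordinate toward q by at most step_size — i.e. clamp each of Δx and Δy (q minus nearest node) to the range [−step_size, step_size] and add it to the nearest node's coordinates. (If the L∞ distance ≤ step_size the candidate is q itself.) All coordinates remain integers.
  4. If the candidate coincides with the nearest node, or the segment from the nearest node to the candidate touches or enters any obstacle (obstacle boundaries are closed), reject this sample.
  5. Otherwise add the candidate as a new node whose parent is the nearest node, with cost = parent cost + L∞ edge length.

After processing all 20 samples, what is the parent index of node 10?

1. q=(30,10) nearest=0 d=28 new=(6,4) → add node 1 parent=0 cost=4
2. q=(31,44) nearest=1 d=40 new=(10,8) → add node 2 parent=1 cost=8
3. q=(31,23) nearest=2 d=21 new=(14,12) → blocked by [12,16]×[11,23], reject
4. q=(3,42) nearest=2 d=34 new=(6,12) → add node 3 parent=2 cost=12
5. q=(27,5) nearest=2 d=17 new=(14,5) → add node 4 parent=2 cost=12
6. q=(7,40) nearest=3 d=28 new=(7,16) → blocked by [7,10]×[13,16], reject
7. q=(20,36) nearest=3 d=24 new=(10,16) → blocked by [7,10]×[13,16], reject
8. q=(23,28) nearest=3 d=17 new=(10,16) → blocked by [7,10]×[13,16], reject
9. q=(25,26) nearest=2 d=18 new=(14,12) → blocked by [12,16]×[11,23], reject
10. q=(22,34) nearest=3 d=22 new=(10,16) → blocked by [7,10]×[13,16], reject
11. q=(26,15) nearest=4 d=12 new=(18,9) → add node 5 parent=4 cost=16
12. q=(2,2) nearest=0 d=2 new=(2,2) → add node 6 parent=0 cost=2
13. q=(2,40) nearest=3 d=28 new=(2,16) → add node 7 parent=3 cost=16
14. q=(7,9) nearest=2 d=3 new=(7,9) → add node 8 parent=2 cost=11
15. q=(15,33) nearest=7 d=17 new=(6,20) → add node 9 parent=7 cost=20
16. q=(23,30) nearest=9 d=17 new=(10,24) → add node 10 parent=9 cost=24
17. q=(11,49) nearest=10 d=25 new=(11,28) → add node 11 parent=10 cost=28
18. q=(18,33) nearest=11 d=7 new=(15,32) → add node 12 parent=11 cost=32
19. q=(20,43) nearest=12 d=11 new=(19,36) → blocked by [15,17]×[34,40], reject
20. q=(24,2) nearest=5 d=7 new=(22,5) → add node 13 parent=5 cost=20

Parent of node 10: 9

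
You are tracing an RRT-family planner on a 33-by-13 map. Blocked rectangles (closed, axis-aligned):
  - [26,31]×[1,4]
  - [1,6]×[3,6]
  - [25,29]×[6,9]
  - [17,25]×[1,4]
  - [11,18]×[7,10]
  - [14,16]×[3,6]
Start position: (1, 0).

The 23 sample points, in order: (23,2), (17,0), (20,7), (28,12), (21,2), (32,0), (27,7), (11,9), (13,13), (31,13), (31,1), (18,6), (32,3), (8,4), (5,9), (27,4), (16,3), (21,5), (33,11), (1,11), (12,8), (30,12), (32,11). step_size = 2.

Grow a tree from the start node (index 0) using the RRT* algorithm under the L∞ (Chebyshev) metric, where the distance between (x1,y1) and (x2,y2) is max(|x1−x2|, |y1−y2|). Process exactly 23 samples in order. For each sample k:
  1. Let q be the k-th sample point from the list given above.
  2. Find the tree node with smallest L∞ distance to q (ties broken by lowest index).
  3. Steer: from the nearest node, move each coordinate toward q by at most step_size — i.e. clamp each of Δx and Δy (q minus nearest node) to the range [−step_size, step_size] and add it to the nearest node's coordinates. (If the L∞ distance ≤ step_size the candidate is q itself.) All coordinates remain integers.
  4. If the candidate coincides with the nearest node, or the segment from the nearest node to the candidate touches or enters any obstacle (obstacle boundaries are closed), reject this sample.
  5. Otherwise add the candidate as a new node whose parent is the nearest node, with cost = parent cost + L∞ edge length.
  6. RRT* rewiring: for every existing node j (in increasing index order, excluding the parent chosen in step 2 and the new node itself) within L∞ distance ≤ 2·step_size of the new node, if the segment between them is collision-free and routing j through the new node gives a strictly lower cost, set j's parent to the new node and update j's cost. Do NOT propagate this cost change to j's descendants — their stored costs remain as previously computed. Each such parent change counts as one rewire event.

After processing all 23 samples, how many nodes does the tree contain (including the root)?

1. q=(23,2) nearest=0 d=22 new=(3,2) → add node 1 parent=0 cost=2
2. q=(17,0) nearest=1 d=14 new=(5,0) → add node 2 parent=1 cost=4
3. q=(20,7) nearest=2 d=15 new=(7,2) → add node 3 parent=2 cost=6
4. q=(28,12) nearest=3 d=21 new=(9,4) → add node 4 parent=3 cost=8
5. q=(21,2) nearest=4 d=12 new=(11,2) → add node 5 parent=4 cost=10
6. q=(32,0) nearest=5 d=21 new=(13,0) → add node 6 parent=5 cost=12
7. q=(27,7) nearest=6 d=14 new=(15,2) → add node 7 parent=6 cost=14
8. q=(11,9) nearest=4 d=5 new=(11,6) → add node 8 parent=4 cost=10
9. q=(13,13) nearest=8 d=7 new=(13,8) → blocked by [11,18]×[7,10], reject
10. q=(31,13) nearest=7 d=16 new=(17,4) → blocked by [17,25]×[1,4], reject
11. q=(31,1) nearest=7 d=16 new=(17,1) → blocked by [17,25]×[1,4], reject
12. q=(18,6) nearest=7 d=4 new=(17,4) → blocked by [17,25]×[1,4], reject
13. q=(32,3) nearest=7 d=17 new=(17,3) → blocked by [17,25]×[1,4], reject
14. q=(8,4) nearest=4 d=1 new=(8,4) → add node 9 parent=4 cost=9
15. q=(5,9) nearest=4 d=5 new=(7,6) → add node 10 parent=4 cost=10
16. q=(27,4) nearest=7 d=12 new=(17,4) → blocked by [17,25]×[1,4], reject
17. q=(16,3) nearest=7 d=1 new=(16,3) → blocked by [14,16]×[3,6], reject
18. q=(21,5) nearest=7 d=6 new=(17,4) → blocked by [17,25]×[1,4], reject
19. q=(33,11) nearest=7 d=18 new=(17,4) → blocked by [17,25]×[1,4], reject
20. q=(1,11) nearest=10 d=6 new=(5,8) → add node 11 parent=10 cost=12
21. q=(12,8) nearest=8 d=2 new=(12,8) → blocked by [11,18]×[7,10], reject
22. q=(30,12) nearest=7 d=15 new=(17,4) → blocked by [17,25]×[1,4], reject
23. q=(32,11) nearest=7 d=17 new=(17,4) → blocked by [17,25]×[1,4], reject

Node count: 12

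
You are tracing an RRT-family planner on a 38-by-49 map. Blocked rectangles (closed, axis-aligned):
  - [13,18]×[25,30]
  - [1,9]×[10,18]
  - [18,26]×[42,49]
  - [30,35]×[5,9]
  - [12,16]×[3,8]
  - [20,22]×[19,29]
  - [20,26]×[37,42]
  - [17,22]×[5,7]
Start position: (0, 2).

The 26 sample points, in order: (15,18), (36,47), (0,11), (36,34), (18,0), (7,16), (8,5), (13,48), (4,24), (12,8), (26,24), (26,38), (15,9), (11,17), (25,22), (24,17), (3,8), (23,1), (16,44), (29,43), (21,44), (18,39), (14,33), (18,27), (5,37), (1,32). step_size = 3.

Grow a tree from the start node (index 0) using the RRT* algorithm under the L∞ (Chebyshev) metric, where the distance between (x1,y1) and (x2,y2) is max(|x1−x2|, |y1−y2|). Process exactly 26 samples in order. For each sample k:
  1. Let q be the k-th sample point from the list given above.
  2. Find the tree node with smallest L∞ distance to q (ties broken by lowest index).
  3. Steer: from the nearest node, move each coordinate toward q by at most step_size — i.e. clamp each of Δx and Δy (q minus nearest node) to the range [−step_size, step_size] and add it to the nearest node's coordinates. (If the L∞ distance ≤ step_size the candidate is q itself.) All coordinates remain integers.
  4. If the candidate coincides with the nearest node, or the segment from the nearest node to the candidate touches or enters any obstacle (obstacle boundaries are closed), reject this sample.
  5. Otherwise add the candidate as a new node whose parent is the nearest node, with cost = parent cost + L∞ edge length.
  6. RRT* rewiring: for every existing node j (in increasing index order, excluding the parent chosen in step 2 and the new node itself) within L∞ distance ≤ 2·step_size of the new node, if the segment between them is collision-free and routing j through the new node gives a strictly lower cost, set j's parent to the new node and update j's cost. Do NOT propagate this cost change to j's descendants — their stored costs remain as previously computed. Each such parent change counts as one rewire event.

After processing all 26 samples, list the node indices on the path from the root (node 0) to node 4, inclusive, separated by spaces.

1. q=(15,18) nearest=0 d=16 new=(3,5) → add node 1 parent=0 cost=3
2. q=(36,47) nearest=1 d=42 new=(6,8) → add node 2 parent=1 cost=6
3. q=(0,11) nearest=1 d=6 new=(0,8) → add node 3 parent=1 cost=6
4. q=(36,34) nearest=2 d=30 new=(9,11) → blocked by [1,9]×[10,18], reject
5. q=(18,0) nearest=2 d=12 new=(9,5) → add node 4 parent=2 cost=9
6. q=(7,16) nearest=2 d=8 new=(7,11) → blocked by [1,9]×[10,18], reject
7. q=(8,5) nearest=4 d=1 new=(8,5) → add node 5 parent=4 cost=10
8. q=(13,48) nearest=2 d=40 new=(9,11) → blocked by [1,9]×[10,18], reject
9. q=(4,24) nearest=2 d=16 new=(4,11) → blocked by [1,9]×[10,18], reject
10. q=(12,8) nearest=4 d=3 new=(12,8) → blocked by [12,16]×[3,8], reject
11. q=(26,24) nearest=4 d=19 new=(12,8) → blocked by [12,16]×[3,8], reject
12. q=(26,38) nearest=2 d=30 new=(9,11) → blocked by [1,9]×[10,18], reject
13. q=(15,9) nearest=4 d=6 new=(12,8) → blocked by [12,16]×[3,8], reject
14. q=(11,17) nearest=2 d=9 new=(9,11) → blocked by [1,9]×[10,18], reject
15. q=(25,22) nearest=4 d=17 new=(12,8) → blocked by [12,16]×[3,8], reject
16. q=(24,17) nearest=4 d=15 new=(12,8) → blocked by [12,16]×[3,8], reject
17. q=(3,8) nearest=1 d=3 new=(3,8) → add node 6 parent=1 cost=6
18. q=(23,1) nearest=4 d=14 new=(12,2) → add node 7 parent=4 cost=12
19. q=(16,44) nearest=2 d=36 new=(9,11) → blocked by [1,9]×[10,18], reject
20. q=(29,43) nearest=2 d=35 new=(9,11) → blocked by [1,9]×[10,18], reject
21. q=(21,44) nearest=2 d=36 new=(9,11) → blocked by [1,9]×[10,18], reject
22. q=(18,39) nearest=2 d=31 new=(9,11) → blocked by [1,9]×[10,18], reject
23. q=(14,33) nearest=2 d=25 new=(9,11) → blocked by [1,9]×[10,18], reject
24. q=(18,27) nearest=2 d=19 new=(9,11) → blocked by [1,9]×[10,18], reject
25. q=(5,37) nearest=2 d=29 new=(5,11) → blocked by [1,9]×[10,18], reject
26. q=(1,32) nearest=2 d=24 new=(3,11) → blocked by [1,9]×[10,18], reject

Path: 0 1 2 4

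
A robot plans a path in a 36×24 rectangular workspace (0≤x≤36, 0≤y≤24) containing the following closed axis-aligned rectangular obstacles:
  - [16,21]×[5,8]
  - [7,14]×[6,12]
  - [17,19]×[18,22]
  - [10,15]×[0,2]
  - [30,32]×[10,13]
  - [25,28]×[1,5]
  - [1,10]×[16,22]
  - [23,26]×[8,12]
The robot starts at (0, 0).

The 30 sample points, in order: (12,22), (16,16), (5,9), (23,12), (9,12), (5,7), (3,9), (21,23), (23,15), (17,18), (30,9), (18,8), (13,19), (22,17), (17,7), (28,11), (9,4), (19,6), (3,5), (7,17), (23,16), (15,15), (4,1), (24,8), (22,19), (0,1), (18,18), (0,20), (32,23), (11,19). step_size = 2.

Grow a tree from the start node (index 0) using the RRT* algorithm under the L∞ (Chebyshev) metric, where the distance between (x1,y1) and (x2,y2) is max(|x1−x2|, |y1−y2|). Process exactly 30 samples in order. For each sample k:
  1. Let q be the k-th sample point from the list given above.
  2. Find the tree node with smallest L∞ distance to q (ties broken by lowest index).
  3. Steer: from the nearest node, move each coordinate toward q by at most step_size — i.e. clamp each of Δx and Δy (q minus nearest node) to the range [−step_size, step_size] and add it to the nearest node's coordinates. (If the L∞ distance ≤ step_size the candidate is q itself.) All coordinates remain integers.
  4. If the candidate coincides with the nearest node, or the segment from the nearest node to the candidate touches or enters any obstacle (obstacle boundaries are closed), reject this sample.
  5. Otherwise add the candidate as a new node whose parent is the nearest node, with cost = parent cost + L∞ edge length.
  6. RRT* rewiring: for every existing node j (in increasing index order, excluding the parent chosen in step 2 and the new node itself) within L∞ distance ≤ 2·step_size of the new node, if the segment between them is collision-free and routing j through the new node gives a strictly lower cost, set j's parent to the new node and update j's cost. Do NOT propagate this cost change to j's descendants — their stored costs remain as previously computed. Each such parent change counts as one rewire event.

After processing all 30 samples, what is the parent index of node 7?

1. q=(12,22) nearest=0 d=22 new=(2,2) → add node 1 parent=0 cost=2
2. q=(16,16) nearest=1 d=14 new=(4,4) → add node 2 parent=1 cost=4
3. q=(5,9) nearest=2 d=5 new=(5,6) → add node 3 parent=2 cost=6
4. q=(23,12) nearest=3 d=18 new=(7,8) → blocked by [7,14]×[6,12], reject
5. q=(9,12) nearest=3 d=6 new=(7,8) → blocked by [7,14]×[6,12], reject
6. q=(5,7) nearest=3 d=1 new=(5,7) → add node 4 parent=3 cost=7
7. q=(3,9) nearest=4 d=2 new=(3,9) → add node 5 parent=4 cost=9
8. q=(21,23) nearest=4 d=16 new=(7,9) → blocked by [7,14]×[6,12], reject
9. q=(23,15) nearest=3 d=18 new=(7,8) → blocked by [7,14]×[6,12], reject
10. q=(17,18) nearest=3 d=12 new=(7,8) → blocked by [7,14]×[6,12], reject
11. q=(30,9) nearest=3 d=25 new=(7,8) → blocked by [7,14]×[6,12], reject
12. q=(18,8) nearest=3 d=13 new=(7,8) → blocked by [7,14]×[6,12], reject
13. q=(13,19) nearest=5 d=10 new=(5,11) → add node 6 parent=5 cost=11
14. q=(22,17) nearest=3 d=17 new=(7,8) → blocked by [7,14]×[6,12], reject
15. q=(17,7) nearest=3 d=12 new=(7,7) → blocked by [7,14]×[6,12], reject
16. q=(28,11) nearest=3 d=23 new=(7,8) → blocked by [7,14]×[6,12], reject
17. q=(9,4) nearest=3 d=4 new=(7,4) → add node 7 parent=3 cost=8
18. q=(19,6) nearest=7 d=12 new=(9,6) → blocked by [7,14]×[6,12], reject
19. q=(3,5) nearest=2 d=1 new=(3,5) → add node 8 parent=2 cost=5
20. q=(7,17) nearest=6 d=6 new=(7,13) → add node 9 parent=6 cost=13
21. q=(23,16) nearest=7 d=16 new=(9,6) → blocked by [7,14]×[6,12], reject
22. q=(15,15) nearest=9 d=8 new=(9,15) → add node 10 parent=9 cost=15
23. q=(4,1) nearest=1 d=2 new=(4,1) → add node 11 parent=1 cost=4; rewire 7→11 (7<8)
24. q=(24,8) nearest=10 d=15 new=(11,13) → add node 12 parent=10 cost=17
25. q=(22,19) nearest=12 d=11 new=(13,15) → add node 13 parent=12 cost=19
26. q=(0,1) nearest=0 d=1 new=(0,1) → add node 14 parent=0 cost=1
27. q=(18,18) nearest=13 d=5 new=(15,17) → add node 15 parent=13 cost=21
28. q=(0,20) nearest=9 d=7 new=(5,15) → add node 16 parent=9 cost=15
29. q=(32,23) nearest=15 d=17 new=(17,19) → blocked by [17,19]×[18,22], reject
30. q=(11,19) nearest=10 d=4 new=(11,17) → blocked by [1,10]×[16,22], reject

Parent of node 7: 11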